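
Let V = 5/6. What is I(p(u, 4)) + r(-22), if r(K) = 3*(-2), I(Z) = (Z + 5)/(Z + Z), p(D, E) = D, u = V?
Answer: -5/2 ≈ -2.5000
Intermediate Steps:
V = ⅚ (V = 5*(⅙) = ⅚ ≈ 0.83333)
u = ⅚ ≈ 0.83333
I(Z) = (5 + Z)/(2*Z) (I(Z) = (5 + Z)/((2*Z)) = (5 + Z)*(1/(2*Z)) = (5 + Z)/(2*Z))
r(K) = -6
I(p(u, 4)) + r(-22) = (5 + ⅚)/(2*(⅚)) - 6 = (½)*(6/5)*(35/6) - 6 = 7/2 - 6 = -5/2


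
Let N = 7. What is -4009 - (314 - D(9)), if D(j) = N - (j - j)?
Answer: -4316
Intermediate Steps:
D(j) = 7 (D(j) = 7 - (j - j) = 7 - 1*0 = 7 + 0 = 7)
-4009 - (314 - D(9)) = -4009 - (314 - 1*7) = -4009 - (314 - 7) = -4009 - 1*307 = -4009 - 307 = -4316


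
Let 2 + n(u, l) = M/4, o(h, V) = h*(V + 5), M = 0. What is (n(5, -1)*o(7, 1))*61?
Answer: -5124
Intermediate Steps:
o(h, V) = h*(5 + V)
n(u, l) = -2 (n(u, l) = -2 + 0/4 = -2 + 0*(1/4) = -2 + 0 = -2)
(n(5, -1)*o(7, 1))*61 = -14*(5 + 1)*61 = -14*6*61 = -2*42*61 = -84*61 = -5124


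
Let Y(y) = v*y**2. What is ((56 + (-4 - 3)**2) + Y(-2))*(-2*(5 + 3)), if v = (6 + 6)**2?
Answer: -10896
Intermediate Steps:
v = 144 (v = 12**2 = 144)
Y(y) = 144*y**2
((56 + (-4 - 3)**2) + Y(-2))*(-2*(5 + 3)) = ((56 + (-4 - 3)**2) + 144*(-2)**2)*(-2*(5 + 3)) = ((56 + (-7)**2) + 144*4)*(-2*8) = ((56 + 49) + 576)*(-16) = (105 + 576)*(-16) = 681*(-16) = -10896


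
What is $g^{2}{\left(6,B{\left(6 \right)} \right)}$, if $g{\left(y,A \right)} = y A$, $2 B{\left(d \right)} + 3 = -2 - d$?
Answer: $1089$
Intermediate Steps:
$B{\left(d \right)} = - \frac{5}{2} - \frac{d}{2}$ ($B{\left(d \right)} = - \frac{3}{2} + \frac{-2 - d}{2} = - \frac{3}{2} - \left(1 + \frac{d}{2}\right) = - \frac{5}{2} - \frac{d}{2}$)
$g{\left(y,A \right)} = A y$
$g^{2}{\left(6,B{\left(6 \right)} \right)} = \left(\left(- \frac{5}{2} - 3\right) 6\right)^{2} = \left(\left(- \frac{11}{2}\right) 6\right)^{2} = \left(-33\right)^{2} = 1089$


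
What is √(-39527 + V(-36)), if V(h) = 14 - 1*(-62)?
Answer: I*√39451 ≈ 198.62*I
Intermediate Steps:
V(h) = 76 (V(h) = 14 + 62 = 76)
√(-39527 + V(-36)) = √(-39527 + 76) = √(-39451) = I*√39451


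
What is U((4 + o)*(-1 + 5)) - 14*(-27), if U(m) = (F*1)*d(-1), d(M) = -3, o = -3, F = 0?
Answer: 378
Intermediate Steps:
U(m) = 0 (U(m) = (0*1)*(-3) = 0*(-3) = 0)
U((4 + o)*(-1 + 5)) - 14*(-27) = 0 - 14*(-27) = 0 + 378 = 378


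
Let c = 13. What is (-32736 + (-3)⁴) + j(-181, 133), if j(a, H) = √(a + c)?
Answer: -32655 + 2*I*√42 ≈ -32655.0 + 12.961*I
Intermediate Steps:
j(a, H) = √(13 + a) (j(a, H) = √(a + 13) = √(13 + a))
(-32736 + (-3)⁴) + j(-181, 133) = (-32736 + (-3)⁴) + √(13 - 181) = (-32736 + 81) + √(-168) = -32655 + 2*I*√42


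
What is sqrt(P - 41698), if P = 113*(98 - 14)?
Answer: I*sqrt(32206) ≈ 179.46*I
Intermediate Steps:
P = 9492 (P = 113*84 = 9492)
sqrt(P - 41698) = sqrt(9492 - 41698) = sqrt(-32206) = I*sqrt(32206)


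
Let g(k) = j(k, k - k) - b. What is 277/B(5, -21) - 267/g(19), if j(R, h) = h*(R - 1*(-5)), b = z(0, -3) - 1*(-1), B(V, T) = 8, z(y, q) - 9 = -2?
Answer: 68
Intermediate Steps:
z(y, q) = 7 (z(y, q) = 9 - 2 = 7)
b = 8 (b = 7 - 1*(-1) = 7 + 1 = 8)
j(R, h) = h*(5 + R) (j(R, h) = h*(R + 5) = h*(5 + R))
g(k) = -8 (g(k) = (k - k)*(5 + k) - 1*8 = 0*(5 + k) - 8 = 0 - 8 = -8)
277/B(5, -21) - 267/g(19) = 277/8 - 267/(-8) = 277*(⅛) - 267*(-⅛) = 277/8 + 267/8 = 68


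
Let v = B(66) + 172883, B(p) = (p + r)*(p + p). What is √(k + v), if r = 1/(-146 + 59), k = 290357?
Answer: 2*√99227589/29 ≈ 686.99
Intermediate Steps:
r = -1/87 (r = 1/(-87) = -1/87 ≈ -0.011494)
B(p) = 2*p*(-1/87 + p) (B(p) = (p - 1/87)*(p + p) = (-1/87 + p)*(2*p) = 2*p*(-1/87 + p))
v = 5266211/29 (v = (2/87)*66*(-1 + 87*66) + 172883 = (2/87)*66*(-1 + 5742) + 172883 = (2/87)*66*5741 + 172883 = 252604/29 + 172883 = 5266211/29 ≈ 1.8159e+5)
√(k + v) = √(290357 + 5266211/29) = √(13686564/29) = 2*√99227589/29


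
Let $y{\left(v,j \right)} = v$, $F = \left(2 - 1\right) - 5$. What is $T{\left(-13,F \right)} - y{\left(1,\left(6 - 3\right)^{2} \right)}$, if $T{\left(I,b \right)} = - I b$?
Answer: $-53$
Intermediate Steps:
$F = -4$ ($F = 1 - 5 = -4$)
$T{\left(I,b \right)} = - I b$
$T{\left(-13,F \right)} - y{\left(1,\left(6 - 3\right)^{2} \right)} = \left(-1\right) \left(-13\right) \left(-4\right) - 1 = -52 - 1 = -53$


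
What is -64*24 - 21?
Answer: -1557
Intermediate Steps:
-64*24 - 21 = -1536 - 21 = -1557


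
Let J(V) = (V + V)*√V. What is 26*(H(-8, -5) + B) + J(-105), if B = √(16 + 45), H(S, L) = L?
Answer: -130 + 26*√61 - 210*I*√105 ≈ 73.067 - 2151.9*I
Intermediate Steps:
J(V) = 2*V^(3/2) (J(V) = (2*V)*√V = 2*V^(3/2))
B = √61 ≈ 7.8102
26*(H(-8, -5) + B) + J(-105) = 26*(-5 + √61) + 2*(-105)^(3/2) = (-130 + 26*√61) + 2*(-105*I*√105) = (-130 + 26*√61) - 210*I*√105 = -130 + 26*√61 - 210*I*√105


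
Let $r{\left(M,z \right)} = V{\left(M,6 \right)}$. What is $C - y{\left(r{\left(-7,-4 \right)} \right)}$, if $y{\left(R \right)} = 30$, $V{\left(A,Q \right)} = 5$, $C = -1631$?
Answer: $-1661$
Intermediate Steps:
$r{\left(M,z \right)} = 5$
$C - y{\left(r{\left(-7,-4 \right)} \right)} = -1631 - 30 = -1661$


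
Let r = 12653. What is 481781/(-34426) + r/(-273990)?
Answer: -33109692092/2358094935 ≈ -14.041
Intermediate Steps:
481781/(-34426) + r/(-273990) = 481781/(-34426) + 12653/(-273990) = 481781*(-1/34426) + 12653*(-1/273990) = -481781/34426 - 12653/273990 = -33109692092/2358094935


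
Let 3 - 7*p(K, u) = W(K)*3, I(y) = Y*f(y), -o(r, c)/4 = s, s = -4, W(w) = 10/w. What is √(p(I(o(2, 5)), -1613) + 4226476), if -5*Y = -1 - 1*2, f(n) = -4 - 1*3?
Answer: √207097395/7 ≈ 2055.8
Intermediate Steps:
f(n) = -7 (f(n) = -4 - 3 = -7)
Y = ⅗ (Y = -(-1 - 1*2)/5 = -(-1 - 2)/5 = -⅕*(-3) = ⅗ ≈ 0.60000)
o(r, c) = 16 (o(r, c) = -4*(-4) = 16)
I(y) = -21/5 (I(y) = (⅗)*(-7) = -21/5)
p(K, u) = 3/7 - 30/(7*K) (p(K, u) = 3/7 - 10/K*3/7 = 3/7 - 30/(7*K))
√(p(I(o(2, 5)), -1613) + 4226476) = √(3*(-10 - 21/5)/(7*(-21/5)) + 4226476) = √((3/7)*(-5/21)*(-71/5) + 4226476) = √(71/49 + 4226476) = √(207097395/49) = √207097395/7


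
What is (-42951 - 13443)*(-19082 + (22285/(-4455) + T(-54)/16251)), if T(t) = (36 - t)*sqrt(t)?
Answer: 106562848054/99 - 5075460*I*sqrt(6)/5417 ≈ 1.0764e+9 - 2295.1*I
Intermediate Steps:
T(t) = sqrt(t)*(36 - t)
(-42951 - 13443)*(-19082 + (22285/(-4455) + T(-54)/16251)) = (-42951 - 13443)*(-19082 + (22285/(-4455) + (sqrt(-54)*(36 - 1*(-54)))/16251)) = -56394*(-19082 + (22285*(-1/4455) + ((3*I*sqrt(6))*(36 + 54))*(1/16251))) = -56394*(-19082 + (-4457/891 + ((3*I*sqrt(6))*90)*(1/16251))) = -56394*(-19082 + (-4457/891 + (270*I*sqrt(6))*(1/16251))) = -56394*(-19082 + (-4457/891 + 90*I*sqrt(6)/5417)) = -56394*(-17006519/891 + 90*I*sqrt(6)/5417) = 106562848054/99 - 5075460*I*sqrt(6)/5417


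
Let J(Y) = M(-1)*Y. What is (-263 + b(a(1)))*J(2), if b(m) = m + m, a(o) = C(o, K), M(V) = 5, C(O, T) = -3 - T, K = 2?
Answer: -2730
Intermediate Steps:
a(o) = -5 (a(o) = -3 - 1*2 = -3 - 2 = -5)
J(Y) = 5*Y
b(m) = 2*m
(-263 + b(a(1)))*J(2) = (-263 + 2*(-5))*(5*2) = (-263 - 10)*10 = -273*10 = -2730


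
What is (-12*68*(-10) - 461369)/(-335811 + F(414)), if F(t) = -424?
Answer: 453209/336235 ≈ 1.3479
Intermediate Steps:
(-12*68*(-10) - 461369)/(-335811 + F(414)) = (-12*68*(-10) - 461369)/(-335811 - 424) = (-816*(-10) - 461369)/(-336235) = (8160 - 461369)*(-1/336235) = -453209*(-1/336235) = 453209/336235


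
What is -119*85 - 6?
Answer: -10121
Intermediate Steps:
-119*85 - 6 = -10115 - 6 = -10121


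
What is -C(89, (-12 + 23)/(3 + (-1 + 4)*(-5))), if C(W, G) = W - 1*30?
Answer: -59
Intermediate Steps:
C(W, G) = -30 + W (C(W, G) = W - 30 = -30 + W)
-C(89, (-12 + 23)/(3 + (-1 + 4)*(-5))) = -(-30 + 89) = -1*59 = -59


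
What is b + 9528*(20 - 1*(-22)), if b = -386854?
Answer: 13322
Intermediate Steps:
b + 9528*(20 - 1*(-22)) = -386854 + 9528*(20 - 1*(-22)) = -386854 + 9528*(20 + 22) = -386854 + 9528*42 = -386854 + 400176 = 13322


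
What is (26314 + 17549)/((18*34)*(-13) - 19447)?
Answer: -43863/27403 ≈ -1.6007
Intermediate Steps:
(26314 + 17549)/((18*34)*(-13) - 19447) = 43863/(612*(-13) - 19447) = 43863/(-7956 - 19447) = 43863/(-27403) = 43863*(-1/27403) = -43863/27403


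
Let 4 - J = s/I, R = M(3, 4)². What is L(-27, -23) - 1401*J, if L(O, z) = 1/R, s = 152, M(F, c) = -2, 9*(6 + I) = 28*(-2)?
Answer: -5065961/220 ≈ -23027.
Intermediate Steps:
I = -110/9 (I = -6 + (28*(-2))/9 = -6 + (⅑)*(-56) = -6 - 56/9 = -110/9 ≈ -12.222)
R = 4 (R = (-2)² = 4)
J = 904/55 (J = 4 - 152/(-110/9) = 4 - 152*(-9)/110 = 4 - 1*(-684/55) = 4 + 684/55 = 904/55 ≈ 16.436)
L(O, z) = ¼ (L(O, z) = 1/4 = ¼)
L(-27, -23) - 1401*J = ¼ - 1401*904/55 = ¼ - 1266504/55 = -5065961/220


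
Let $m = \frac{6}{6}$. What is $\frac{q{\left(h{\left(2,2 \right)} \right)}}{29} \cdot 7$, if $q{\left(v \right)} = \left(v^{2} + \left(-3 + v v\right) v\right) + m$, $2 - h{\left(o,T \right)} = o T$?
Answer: $\frac{21}{29} \approx 0.72414$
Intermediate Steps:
$m = 1$ ($m = 6 \cdot \frac{1}{6} = 1$)
$h{\left(o,T \right)} = 2 - T o$ ($h{\left(o,T \right)} = 2 - o T = 2 - T o$)
$q{\left(v \right)} = 1 + v^{2} + v \left(-3 + v^{2}\right)$ ($q{\left(v \right)} = \left(v^{2} + \left(-3 + v v\right) v\right) + 1 = \left(v^{2} + \left(-3 + v^{2}\right) v\right) + 1 = \left(v^{2} + v \left(-3 + v^{2}\right)\right) + 1 = 1 + v^{2} + v \left(-3 + v^{2}\right)$)
$\frac{q{\left(h{\left(2,2 \right)} \right)}}{29} \cdot 7 = \frac{1 + \left(2 - 2 \cdot 2\right)^{2} + \left(2 - 2 \cdot 2\right)^{3} - 3 \left(2 - 2 \cdot 2\right)}{29} \cdot 7 = \left(1 + \left(2 - 4\right)^{2} + \left(2 - 4\right)^{3} - 3 \left(2 - 4\right)\right) \frac{1}{29} \cdot 7 = \left(1 + \left(-2\right)^{2} + \left(-2\right)^{3} - -6\right) \frac{1}{29} \cdot 7 = \left(1 + 4 - 8 + 6\right) \frac{1}{29} \cdot 7 = 3 \cdot \frac{1}{29} \cdot 7 = \frac{3}{29} \cdot 7 = \frac{21}{29}$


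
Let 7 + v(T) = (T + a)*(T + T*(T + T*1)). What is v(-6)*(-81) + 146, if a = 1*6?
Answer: 713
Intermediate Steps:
a = 6
v(T) = -7 + (6 + T)*(T + 2*T²) (v(T) = -7 + (T + 6)*(T + T*(T + T*1)) = -7 + (6 + T)*(T + T*(T + T)) = -7 + (6 + T)*(T + T*(2*T)) = -7 + (6 + T)*(T + 2*T²))
v(-6)*(-81) + 146 = (-7 + 2*(-6)³ + 6*(-6) + 13*(-6)²)*(-81) + 146 = (-7 + 2*(-216) - 36 + 13*36)*(-81) + 146 = (-7 - 432 - 36 + 468)*(-81) + 146 = -7*(-81) + 146 = 567 + 146 = 713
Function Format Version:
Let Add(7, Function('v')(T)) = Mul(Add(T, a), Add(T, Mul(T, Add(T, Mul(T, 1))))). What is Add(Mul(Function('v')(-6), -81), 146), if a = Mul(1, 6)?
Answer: 713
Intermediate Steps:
a = 6
Function('v')(T) = Add(-7, Mul(Add(6, T), Add(T, Mul(2, Pow(T, 2))))) (Function('v')(T) = Add(-7, Mul(Add(T, 6), Add(T, Mul(T, Add(T, Mul(T, 1)))))) = Add(-7, Mul(Add(6, T), Add(T, Mul(T, Add(T, T))))) = Add(-7, Mul(Add(6, T), Add(T, Mul(T, Mul(2, T))))) = Add(-7, Mul(Add(6, T), Add(T, Mul(2, Pow(T, 2))))))
Add(Mul(Function('v')(-6), -81), 146) = Add(Mul(Add(-7, Mul(2, Pow(-6, 3)), Mul(6, -6), Mul(13, Pow(-6, 2))), -81), 146) = Add(Mul(Add(-7, Mul(2, -216), -36, Mul(13, 36)), -81), 146) = Add(Mul(Add(-7, -432, -36, 468), -81), 146) = Add(Mul(-7, -81), 146) = Add(567, 146) = 713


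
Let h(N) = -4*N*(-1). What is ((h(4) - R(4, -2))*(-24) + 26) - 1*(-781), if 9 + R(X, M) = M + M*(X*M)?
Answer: 543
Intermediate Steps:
h(N) = 4*N
R(X, M) = -9 + M + X*M**2 (R(X, M) = -9 + (M + M*(X*M)) = -9 + (M + M*(M*X)) = -9 + (M + X*M**2) = -9 + M + X*M**2)
((h(4) - R(4, -2))*(-24) + 26) - 1*(-781) = ((4*4 - (-9 - 2 + 4*(-2)**2))*(-24) + 26) - 1*(-781) = ((16 - (-9 - 2 + 4*4))*(-24) + 26) + 781 = ((16 - (-9 - 2 + 16))*(-24) + 26) + 781 = ((16 - 1*5)*(-24) + 26) + 781 = ((16 - 5)*(-24) + 26) + 781 = (11*(-24) + 26) + 781 = (-264 + 26) + 781 = -238 + 781 = 543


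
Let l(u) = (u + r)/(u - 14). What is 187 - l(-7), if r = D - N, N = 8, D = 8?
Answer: 560/3 ≈ 186.67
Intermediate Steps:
r = 0 (r = 8 - 1*8 = 8 - 8 = 0)
l(u) = u/(-14 + u) (l(u) = (u + 0)/(u - 14) = u/(-14 + u))
187 - l(-7) = 187 - (-7)/(-14 - 7) = 187 - (-7)/(-21) = 187 - (-7)*(-1)/21 = 187 - 1*⅓ = 187 - ⅓ = 560/3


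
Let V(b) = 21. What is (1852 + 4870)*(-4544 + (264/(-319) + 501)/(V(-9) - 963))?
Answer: -139086579139/4553 ≈ -3.0548e+7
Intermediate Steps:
(1852 + 4870)*(-4544 + (264/(-319) + 501)/(V(-9) - 963)) = (1852 + 4870)*(-4544 + (264/(-319) + 501)/(21 - 963)) = 6722*(-4544 + (264*(-1/319) + 501)/(-942)) = 6722*(-4544 + (-24/29 + 501)*(-1/942)) = 6722*(-4544 + (14505/29)*(-1/942)) = 6722*(-4544 - 4835/9106) = 6722*(-41382499/9106) = -139086579139/4553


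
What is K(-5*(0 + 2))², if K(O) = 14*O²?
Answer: 1960000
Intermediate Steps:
K(-5*(0 + 2))² = (14*(-5*(0 + 2))²)² = (14*(-5*2)²)² = (14*(-10)²)² = (14*100)² = 1400² = 1960000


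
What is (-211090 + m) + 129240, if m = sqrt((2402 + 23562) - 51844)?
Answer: -81850 + 2*I*sqrt(6470) ≈ -81850.0 + 160.87*I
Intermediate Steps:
m = 2*I*sqrt(6470) (m = sqrt(25964 - 51844) = sqrt(-25880) = 2*I*sqrt(6470) ≈ 160.87*I)
(-211090 + m) + 129240 = (-211090 + 2*I*sqrt(6470)) + 129240 = -81850 + 2*I*sqrt(6470)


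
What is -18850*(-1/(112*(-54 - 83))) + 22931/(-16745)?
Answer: -333748257/128467640 ≈ -2.5979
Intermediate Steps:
-18850*(-1/(112*(-54 - 83))) + 22931/(-16745) = -18850/((-137*(-112))) + 22931*(-1/16745) = -18850/15344 - 22931/16745 = -18850*1/15344 - 22931/16745 = -9425/7672 - 22931/16745 = -333748257/128467640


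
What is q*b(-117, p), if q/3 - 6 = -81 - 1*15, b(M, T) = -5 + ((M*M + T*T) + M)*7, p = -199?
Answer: -100495620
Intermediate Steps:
b(M, T) = -5 + 7*M + 7*M**2 + 7*T**2 (b(M, T) = -5 + ((M**2 + T**2) + M)*7 = -5 + (M + M**2 + T**2)*7 = -5 + (7*M + 7*M**2 + 7*T**2) = -5 + 7*M + 7*M**2 + 7*T**2)
q = -270 (q = 18 + 3*(-81 - 1*15) = 18 + 3*(-81 - 15) = 18 + 3*(-96) = 18 - 288 = -270)
q*b(-117, p) = -270*(-5 + 7*(-117) + 7*(-117)**2 + 7*(-199)**2) = -270*(-5 - 819 + 7*13689 + 7*39601) = -270*(-5 - 819 + 95823 + 277207) = -270*372206 = -100495620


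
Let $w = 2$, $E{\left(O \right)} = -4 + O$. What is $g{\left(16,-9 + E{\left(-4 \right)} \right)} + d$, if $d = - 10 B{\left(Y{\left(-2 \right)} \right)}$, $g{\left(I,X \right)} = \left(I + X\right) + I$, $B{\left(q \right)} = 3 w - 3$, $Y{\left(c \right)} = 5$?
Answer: $-15$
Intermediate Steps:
$B{\left(q \right)} = 3$ ($B{\left(q \right)} = 3 \cdot 2 - 3 = 6 - 3 = 3$)
$g{\left(I,X \right)} = X + 2 I$
$d = -30$ ($d = \left(-10\right) 3 = -30$)
$g{\left(16,-9 + E{\left(-4 \right)} \right)} + d = \left(\left(-9 - 8\right) + 2 \cdot 16\right) - 30 = \left(\left(-9 - 8\right) + 32\right) - 30 = \left(-17 + 32\right) - 30 = 15 - 30 = -15$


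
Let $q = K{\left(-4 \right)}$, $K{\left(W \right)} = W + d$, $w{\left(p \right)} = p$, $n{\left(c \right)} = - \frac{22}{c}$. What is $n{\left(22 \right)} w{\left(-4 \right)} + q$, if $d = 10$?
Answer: $10$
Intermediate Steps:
$K{\left(W \right)} = 10 + W$ ($K{\left(W \right)} = W + 10 = 10 + W$)
$q = 6$ ($q = 10 - 4 = 6$)
$n{\left(22 \right)} w{\left(-4 \right)} + q = - \frac{22}{22} \left(-4\right) + 6 = \left(-22\right) \frac{1}{22} \left(-4\right) + 6 = \left(-1\right) \left(-4\right) + 6 = 4 + 6 = 10$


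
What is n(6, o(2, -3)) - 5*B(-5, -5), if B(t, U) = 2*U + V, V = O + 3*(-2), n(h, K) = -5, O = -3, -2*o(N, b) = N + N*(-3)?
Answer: 90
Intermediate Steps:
o(N, b) = N (o(N, b) = -(N + N*(-3))/2 = -(N - 3*N)/2 = -(-1)*N = N)
V = -9 (V = -3 + 3*(-2) = -3 - 6 = -9)
B(t, U) = -9 + 2*U (B(t, U) = 2*U - 9 = -9 + 2*U)
n(6, o(2, -3)) - 5*B(-5, -5) = -5 - 5*(-9 + 2*(-5)) = -5 - 5*(-9 - 10) = -5 - 5*(-19) = -5 + 95 = 90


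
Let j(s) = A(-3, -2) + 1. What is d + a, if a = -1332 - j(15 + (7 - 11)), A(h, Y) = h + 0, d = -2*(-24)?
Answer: -1282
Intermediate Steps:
d = 48
A(h, Y) = h
j(s) = -2 (j(s) = -3 + 1 = -2)
a = -1330 (a = -1332 - 1*(-2) = -1332 + 2 = -1330)
d + a = 48 - 1330 = -1282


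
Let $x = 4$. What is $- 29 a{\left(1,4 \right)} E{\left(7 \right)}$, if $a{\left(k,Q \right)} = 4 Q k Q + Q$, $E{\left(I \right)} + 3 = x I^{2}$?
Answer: $-380596$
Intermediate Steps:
$E{\left(I \right)} = -3 + 4 I^{2}$
$a{\left(k,Q \right)} = Q + 4 k Q^{2}$ ($a{\left(k,Q \right)} = 4 Q k Q + Q = 4 k Q^{2} + Q = Q + 4 k Q^{2}$)
$- 29 a{\left(1,4 \right)} E{\left(7 \right)} = - 29 \cdot 4 \left(1 + 4 \cdot 4 \cdot 1\right) \left(-3 + 4 \cdot 7^{2}\right) = - 29 \cdot 4 \left(1 + 16\right) \left(-3 + 4 \cdot 49\right) = - 29 \cdot 4 \cdot 17 \left(-3 + 196\right) = \left(-29\right) 68 \cdot 193 = \left(-1972\right) 193 = -380596$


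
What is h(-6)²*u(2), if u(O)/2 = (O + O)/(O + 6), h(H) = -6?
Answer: 36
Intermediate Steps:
u(O) = 4*O/(6 + O) (u(O) = 2*((O + O)/(O + 6)) = 2*((2*O)/(6 + O)) = 2*(2*O/(6 + O)) = 4*O/(6 + O))
h(-6)²*u(2) = (-6)²*(4*2/(6 + 2)) = 36*(4*2/8) = 36*(4*2*(⅛)) = 36*1 = 36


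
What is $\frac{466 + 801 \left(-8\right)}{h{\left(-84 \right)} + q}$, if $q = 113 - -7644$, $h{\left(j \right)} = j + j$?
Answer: $- \frac{5942}{7589} \approx -0.78298$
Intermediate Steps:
$h{\left(j \right)} = 2 j$
$q = 7757$ ($q = 113 + 7644 = 7757$)
$\frac{466 + 801 \left(-8\right)}{h{\left(-84 \right)} + q} = \frac{466 + 801 \left(-8\right)}{2 \left(-84\right) + 7757} = \frac{466 - 6408}{-168 + 7757} = - \frac{5942}{7589}$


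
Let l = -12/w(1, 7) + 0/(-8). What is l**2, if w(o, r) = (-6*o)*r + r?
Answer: 144/1225 ≈ 0.11755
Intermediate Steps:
w(o, r) = r - 6*o*r (w(o, r) = -6*o*r + r = r - 6*o*r)
l = 12/35 (l = -12*1/(7*(1 - 6*1)) + 0/(-8) = -12*1/(7*(1 - 6)) + 0*(-1/8) = -12/(7*(-5)) + 0 = -12/(-35) + 0 = -12*(-1/35) + 0 = 12/35 + 0 = 12/35 ≈ 0.34286)
l**2 = (12/35)**2 = 144/1225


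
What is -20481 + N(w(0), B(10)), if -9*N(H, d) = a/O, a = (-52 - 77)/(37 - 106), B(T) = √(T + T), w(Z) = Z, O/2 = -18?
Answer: -152624369/7452 ≈ -20481.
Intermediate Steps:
O = -36 (O = 2*(-18) = -36)
B(T) = √2*√T (B(T) = √(2*T) = √2*√T)
a = 43/23 (a = -129/(-69) = -129*(-1/69) = 43/23 ≈ 1.8696)
N(H, d) = 43/7452 (N(H, d) = -43/(207*(-36)) = -43*(-1)/(207*36) = -⅑*(-43/828) = 43/7452)
-20481 + N(w(0), B(10)) = -20481 + 43/7452 = -152624369/7452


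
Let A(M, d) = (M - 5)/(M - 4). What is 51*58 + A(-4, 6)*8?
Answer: 2967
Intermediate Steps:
A(M, d) = (-5 + M)/(-4 + M)
51*58 + A(-4, 6)*8 = 51*58 + ((-5 - 4)/(-4 - 4))*8 = 2958 + (-9/(-8))*8 = 2958 - ⅛*(-9)*8 = 2958 + (9/8)*8 = 2958 + 9 = 2967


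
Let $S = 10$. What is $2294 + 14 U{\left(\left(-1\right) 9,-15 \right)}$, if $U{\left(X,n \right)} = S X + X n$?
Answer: $2924$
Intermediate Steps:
$U{\left(X,n \right)} = 10 X + X n$
$2294 + 14 U{\left(\left(-1\right) 9,-15 \right)} = 2294 + 14 \left(-1\right) 9 \left(10 - 15\right) = 2294 + 14 \left(\left(-9\right) \left(-5\right)\right) = 2294 + 14 \cdot 45 = 2294 + 630 = 2924$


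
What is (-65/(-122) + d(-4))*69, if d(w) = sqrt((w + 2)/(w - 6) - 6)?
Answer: 4485/122 + 69*I*sqrt(145)/5 ≈ 36.762 + 166.17*I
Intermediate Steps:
d(w) = sqrt(-6 + (2 + w)/(-6 + w)) (d(w) = sqrt((2 + w)/(-6 + w) - 6) = sqrt(-6 + (2 + w)/(-6 + w)))
(-65/(-122) + d(-4))*69 = (-65/(-122) + sqrt((38 - 5*(-4))/(-6 - 4)))*69 = (-65*(-1/122) + sqrt((38 + 20)/(-10)))*69 = (65/122 + sqrt(-1/10*58))*69 = (65/122 + sqrt(-29/5))*69 = (65/122 + I*sqrt(145)/5)*69 = 4485/122 + 69*I*sqrt(145)/5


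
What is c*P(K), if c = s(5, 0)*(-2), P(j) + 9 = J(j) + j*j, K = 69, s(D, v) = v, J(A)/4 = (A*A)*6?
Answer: 0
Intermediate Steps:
J(A) = 24*A**2 (J(A) = 4*((A*A)*6) = 4*(A**2*6) = 4*(6*A**2) = 24*A**2)
P(j) = -9 + 25*j**2 (P(j) = -9 + (24*j**2 + j*j) = -9 + (24*j**2 + j**2) = -9 + 25*j**2)
c = 0 (c = 0*(-2) = 0)
c*P(K) = 0*(-9 + 25*69**2) = 0*(-9 + 25*4761) = 0*(-9 + 119025) = 0*119016 = 0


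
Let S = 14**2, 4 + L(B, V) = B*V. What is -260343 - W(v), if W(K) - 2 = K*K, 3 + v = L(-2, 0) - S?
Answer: -301554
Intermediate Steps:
L(B, V) = -4 + B*V
S = 196
v = -203 (v = -3 + ((-4 - 2*0) - 1*196) = -3 + ((-4 + 0) - 196) = -3 + (-4 - 196) = -3 - 200 = -203)
W(K) = 2 + K**2 (W(K) = 2 + K*K = 2 + K**2)
-260343 - W(v) = -260343 - (2 + (-203)**2) = -260343 - (2 + 41209) = -260343 - 1*41211 = -260343 - 41211 = -301554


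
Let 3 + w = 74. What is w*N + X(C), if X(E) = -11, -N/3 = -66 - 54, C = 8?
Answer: 25549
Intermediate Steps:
N = 360 (N = -3*(-66 - 54) = -3*(-120) = 360)
w = 71 (w = -3 + 74 = 71)
w*N + X(C) = 71*360 - 11 = 25560 - 11 = 25549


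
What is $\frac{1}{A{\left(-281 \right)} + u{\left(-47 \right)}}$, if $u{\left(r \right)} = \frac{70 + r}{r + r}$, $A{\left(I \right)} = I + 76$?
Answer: $- \frac{94}{19293} \approx -0.0048722$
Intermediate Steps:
$A{\left(I \right)} = 76 + I$
$u{\left(r \right)} = \frac{70 + r}{2 r}$
$\frac{1}{A{\left(-281 \right)} + u{\left(-47 \right)}} = \frac{1}{\left(76 - 281\right) + \frac{70 - 47}{2 \left(-47\right)}} = \frac{1}{-205 + \frac{1}{2} \left(- \frac{1}{47}\right) 23} = \frac{1}{-205 - \frac{23}{94}} = \frac{1}{- \frac{19293}{94}} = - \frac{94}{19293}$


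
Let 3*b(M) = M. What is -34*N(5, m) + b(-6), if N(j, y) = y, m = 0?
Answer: -2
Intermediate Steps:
b(M) = M/3
-34*N(5, m) + b(-6) = -34*0 + (⅓)*(-6) = 0 - 2 = -2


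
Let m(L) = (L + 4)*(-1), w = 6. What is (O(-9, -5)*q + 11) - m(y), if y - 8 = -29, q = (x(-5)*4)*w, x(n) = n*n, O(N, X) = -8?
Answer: -4806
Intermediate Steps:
x(n) = n²
q = 600 (q = ((-5)²*4)*6 = (25*4)*6 = 100*6 = 600)
y = -21 (y = 8 - 29 = -21)
m(L) = -4 - L (m(L) = (4 + L)*(-1) = -4 - L)
(O(-9, -5)*q + 11) - m(y) = (-8*600 + 11) - (-4 - 1*(-21)) = (-4800 + 11) - (-4 + 21) = -4789 - 1*17 = -4789 - 17 = -4806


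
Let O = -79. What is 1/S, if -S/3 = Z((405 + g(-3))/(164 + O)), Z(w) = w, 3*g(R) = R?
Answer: -85/1212 ≈ -0.070132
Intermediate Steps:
g(R) = R/3
S = -1212/85 (S = -3*(405 + (⅓)*(-3))/(164 - 79) = -3*(405 - 1)/85 = -1212/85 ≈ -14.259)
1/S = 1/(-1212/85) = -85/1212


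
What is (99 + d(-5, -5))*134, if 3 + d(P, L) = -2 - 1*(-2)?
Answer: 12864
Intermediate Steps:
d(P, L) = -3 (d(P, L) = -3 + (-2 - 1*(-2)) = -3 + (-2 + 2) = -3 + 0 = -3)
(99 + d(-5, -5))*134 = (99 - 3)*134 = 96*134 = 12864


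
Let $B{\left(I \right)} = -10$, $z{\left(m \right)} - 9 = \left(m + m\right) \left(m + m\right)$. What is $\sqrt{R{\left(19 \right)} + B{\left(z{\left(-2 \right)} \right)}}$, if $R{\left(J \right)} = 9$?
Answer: $i \approx 1.0 i$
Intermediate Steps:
$z{\left(m \right)} = 9 + 4 m^{2}$ ($z{\left(m \right)} = 9 + \left(m + m\right) \left(m + m\right) = 9 + 2 m 2 m = 9 + 4 m^{2}$)
$\sqrt{R{\left(19 \right)} + B{\left(z{\left(-2 \right)} \right)}} = \sqrt{9 - 10} = \sqrt{-1} = i$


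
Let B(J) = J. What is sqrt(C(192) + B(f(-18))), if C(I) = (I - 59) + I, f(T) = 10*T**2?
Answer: sqrt(3565) ≈ 59.708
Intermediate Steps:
C(I) = -59 + 2*I (C(I) = (-59 + I) + I = -59 + 2*I)
sqrt(C(192) + B(f(-18))) = sqrt((-59 + 2*192) + 10*(-18)**2) = sqrt((-59 + 384) + 10*324) = sqrt(325 + 3240) = sqrt(3565)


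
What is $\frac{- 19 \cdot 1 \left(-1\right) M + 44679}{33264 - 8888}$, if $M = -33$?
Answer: $\frac{11013}{6094} \approx 1.8072$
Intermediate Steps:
$\frac{- 19 \cdot 1 \left(-1\right) M + 44679}{33264 - 8888} = \frac{- 19 \cdot 1 \left(-1\right) \left(-33\right) + 44679}{33264 - 8888} = \frac{\left(-19\right) \left(-1\right) \left(-33\right) + 44679}{24376} = \left(19 \left(-33\right) + 44679\right) \frac{1}{24376} = \left(-627 + 44679\right) \frac{1}{24376} = 44052 \cdot \frac{1}{24376} = \frac{11013}{6094}$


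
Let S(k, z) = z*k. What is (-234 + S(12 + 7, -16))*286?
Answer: -153868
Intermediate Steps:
S(k, z) = k*z
(-234 + S(12 + 7, -16))*286 = (-234 + (12 + 7)*(-16))*286 = (-234 + 19*(-16))*286 = (-234 - 304)*286 = -538*286 = -153868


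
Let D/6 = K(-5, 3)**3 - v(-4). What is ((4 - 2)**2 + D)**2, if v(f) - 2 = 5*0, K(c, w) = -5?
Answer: 574564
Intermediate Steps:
v(f) = 2 (v(f) = 2 + 5*0 = 2 + 0 = 2)
D = -762 (D = 6*((-5)**3 - 1*2) = 6*(-125 - 2) = 6*(-127) = -762)
((4 - 2)**2 + D)**2 = ((4 - 2)**2 - 762)**2 = (2**2 - 762)**2 = (4 - 762)**2 = (-758)**2 = 574564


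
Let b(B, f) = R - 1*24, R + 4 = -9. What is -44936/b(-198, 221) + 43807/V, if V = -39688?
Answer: 1781799109/1468456 ≈ 1213.4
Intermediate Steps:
R = -13 (R = -4 - 9 = -13)
b(B, f) = -37 (b(B, f) = -13 - 1*24 = -13 - 24 = -37)
-44936/b(-198, 221) + 43807/V = -44936/(-37) + 43807/(-39688) = -44936*(-1/37) + 43807*(-1/39688) = 44936/37 - 43807/39688 = 1781799109/1468456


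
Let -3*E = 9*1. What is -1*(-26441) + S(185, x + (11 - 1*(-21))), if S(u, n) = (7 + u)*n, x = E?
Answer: 32009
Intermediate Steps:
E = -3 ≈ -3.0000
x = -3
S(u, n) = n*(7 + u)
-1*(-26441) + S(185, x + (11 - 1*(-21))) = -1*(-26441) + (-3 + (11 - 1*(-21)))*(7 + 185) = 26441 + (-3 + (11 + 21))*192 = 26441 + (-3 + 32)*192 = 26441 + 29*192 = 26441 + 5568 = 32009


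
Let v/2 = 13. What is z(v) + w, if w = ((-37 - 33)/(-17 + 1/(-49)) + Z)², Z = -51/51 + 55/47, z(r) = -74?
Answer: -21378847793/384120801 ≈ -55.657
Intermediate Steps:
v = 26 (v = 2*13 = 26)
Z = 8/47 (Z = -51*1/51 + 55*(1/47) = -1 + 55/47 = 8/47 ≈ 0.17021)
w = 7046091481/384120801 (w = ((-37 - 33)/(-17 + 1/(-49)) + 8/47)² = (-70/(-17 - 1/49) + 8/47)² = (-70/(-834/49) + 8/47)² = (-70*(-49/834) + 8/47)² = (1715/417 + 8/47)² = (83941/19599)² = 7046091481/384120801 ≈ 18.343)
z(v) + w = -74 + 7046091481/384120801 = -21378847793/384120801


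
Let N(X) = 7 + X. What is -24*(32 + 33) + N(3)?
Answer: -1550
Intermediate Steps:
-24*(32 + 33) + N(3) = -24*(32 + 33) + (7 + 3) = -24*65 + 10 = -1560 + 10 = -1550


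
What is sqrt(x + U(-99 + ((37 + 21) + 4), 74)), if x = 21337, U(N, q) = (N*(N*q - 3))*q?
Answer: sqrt(7526195) ≈ 2743.4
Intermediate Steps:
U(N, q) = N*q*(-3 + N*q) (U(N, q) = (N*(-3 + N*q))*q = N*q*(-3 + N*q))
sqrt(x + U(-99 + ((37 + 21) + 4), 74)) = sqrt(21337 + (-99 + ((37 + 21) + 4))*74*(-3 + (-99 + ((37 + 21) + 4))*74)) = sqrt(21337 + (-99 + (58 + 4))*74*(-3 + (-99 + (58 + 4))*74)) = sqrt(21337 + (-99 + 62)*74*(-3 + (-99 + 62)*74)) = sqrt(21337 - 37*74*(-3 - 37*74)) = sqrt(21337 - 37*74*(-3 - 2738)) = sqrt(21337 - 37*74*(-2741)) = sqrt(21337 + 7504858) = sqrt(7526195)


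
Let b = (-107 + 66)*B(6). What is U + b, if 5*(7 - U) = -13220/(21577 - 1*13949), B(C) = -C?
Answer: 483132/1907 ≈ 253.35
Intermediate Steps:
b = 246 (b = (-107 + 66)*(-1*6) = -41*(-6) = 246)
U = 14010/1907 (U = 7 - (-2644)/(21577 - 1*13949) = 7 - (-2644)/(21577 - 13949) = 7 - (-2644)/7628 = 7 - ⅕*(-3305/1907) = 7 + 661/1907 = 14010/1907 ≈ 7.3466)
U + b = 14010/1907 + 246 = 483132/1907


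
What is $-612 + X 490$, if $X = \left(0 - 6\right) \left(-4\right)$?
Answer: $11148$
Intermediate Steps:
$X = 24$ ($X = \left(-6\right) \left(-4\right) = 24$)
$-612 + X 490 = -612 + 24 \cdot 490 = -612 + 11760 = 11148$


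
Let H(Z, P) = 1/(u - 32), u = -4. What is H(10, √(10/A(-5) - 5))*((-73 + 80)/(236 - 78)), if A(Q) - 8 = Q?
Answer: -7/5688 ≈ -0.0012307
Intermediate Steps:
A(Q) = 8 + Q
H(Z, P) = -1/36 (H(Z, P) = 1/(-4 - 32) = 1/(-36) = -1/36)
H(10, √(10/A(-5) - 5))*((-73 + 80)/(236 - 78)) = -(-73 + 80)/(36*(236 - 78)) = -7/(36*158) = -1/36*7/158 = -7/5688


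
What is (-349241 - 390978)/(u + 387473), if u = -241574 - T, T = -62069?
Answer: -740219/207968 ≈ -3.5593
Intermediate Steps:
u = -179505 (u = -241574 - 1*(-62069) = -241574 + 62069 = -179505)
(-349241 - 390978)/(u + 387473) = (-349241 - 390978)/(-179505 + 387473) = -740219/207968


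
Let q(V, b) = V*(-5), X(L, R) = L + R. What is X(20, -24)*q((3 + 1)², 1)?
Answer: 320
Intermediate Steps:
q(V, b) = -5*V
X(20, -24)*q((3 + 1)², 1) = (20 - 24)*(-5*(3 + 1)²) = -(-20)*4² = -(-20)*16 = -4*(-80) = 320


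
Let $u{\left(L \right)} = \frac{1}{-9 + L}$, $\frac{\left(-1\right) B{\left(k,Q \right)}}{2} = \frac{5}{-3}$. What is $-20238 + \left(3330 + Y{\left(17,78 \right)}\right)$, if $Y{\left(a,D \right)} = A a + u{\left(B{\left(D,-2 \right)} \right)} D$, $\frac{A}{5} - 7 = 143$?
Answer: $- \frac{70920}{17} \approx -4171.8$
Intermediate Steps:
$A = 750$ ($A = 35 + 5 \cdot 143 = 35 + 715 = 750$)
$B{\left(k,Q \right)} = \frac{10}{3}$ ($B{\left(k,Q \right)} = - 2 \frac{5}{-3} = - 2 \cdot 5 \left(- \frac{1}{3}\right) = \left(-2\right) \left(- \frac{5}{3}\right) = \frac{10}{3}$)
$Y{\left(a,D \right)} = 750 a - \frac{3 D}{17}$ ($Y{\left(a,D \right)} = 750 a + \frac{D}{-9 + \frac{10}{3}} = 750 a + \frac{D}{- \frac{17}{3}} = 750 a - \frac{3 D}{17}$)
$-20238 + \left(3330 + Y{\left(17,78 \right)}\right) = -20238 + \left(3330 + \left(750 \cdot 17 - \frac{234}{17}\right)\right) = -20238 + \left(3330 + \left(12750 - \frac{234}{17}\right)\right) = -20238 + \left(3330 + \frac{216516}{17}\right) = -20238 + \frac{273126}{17} = - \frac{70920}{17}$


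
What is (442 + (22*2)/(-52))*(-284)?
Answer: -1628740/13 ≈ -1.2529e+5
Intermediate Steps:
(442 + (22*2)/(-52))*(-284) = (442 + 44*(-1/52))*(-284) = (442 - 11/13)*(-284) = (5735/13)*(-284) = -1628740/13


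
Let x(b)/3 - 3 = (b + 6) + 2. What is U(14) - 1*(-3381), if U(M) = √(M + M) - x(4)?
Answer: 3336 + 2*√7 ≈ 3341.3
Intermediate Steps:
x(b) = 33 + 3*b (x(b) = 9 + 3*((b + 6) + 2) = 9 + 3*((6 + b) + 2) = 9 + 3*(8 + b) = 9 + (24 + 3*b) = 33 + 3*b)
U(M) = -45 + √2*√M (U(M) = √(M + M) - (33 + 3*4) = √(2*M) - (33 + 12) = √2*√M - 1*45 = √2*√M - 45 = -45 + √2*√M)
U(14) - 1*(-3381) = (-45 + √2*√14) - 1*(-3381) = (-45 + 2*√7) + 3381 = 3336 + 2*√7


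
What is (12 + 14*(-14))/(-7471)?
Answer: 184/7471 ≈ 0.024629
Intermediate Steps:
(12 + 14*(-14))/(-7471) = (12 - 196)*(-1/7471) = -184*(-1/7471) = 184/7471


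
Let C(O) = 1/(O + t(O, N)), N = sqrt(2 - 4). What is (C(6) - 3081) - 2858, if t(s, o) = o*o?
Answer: -23755/4 ≈ -5938.8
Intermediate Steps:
N = I*sqrt(2) (N = sqrt(-2) = I*sqrt(2) ≈ 1.4142*I)
t(s, o) = o**2
C(O) = 1/(-2 + O) (C(O) = 1/(O + (I*sqrt(2))**2) = 1/(O - 2) = 1/(-2 + O))
(C(6) - 3081) - 2858 = (1/(-2 + 6) - 3081) - 2858 = (1/4 - 3081) - 2858 = -12323/4 - 2858 = -23755/4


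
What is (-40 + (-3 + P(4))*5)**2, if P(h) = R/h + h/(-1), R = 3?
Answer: 81225/16 ≈ 5076.6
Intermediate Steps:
P(h) = -h + 3/h (P(h) = 3/h + h/(-1) = 3/h + h*(-1) = 3/h - h = -h + 3/h)
(-40 + (-3 + P(4))*5)**2 = (-40 + (-3 + (-1*4 + 3/4))*5)**2 = (-40 + (-3 + (-4 + 3*(1/4)))*5)**2 = (-40 + (-3 + (-4 + 3/4))*5)**2 = (-40 + (-3 - 13/4)*5)**2 = (-40 - 25/4*5)**2 = (-40 - 125/4)**2 = (-285/4)**2 = 81225/16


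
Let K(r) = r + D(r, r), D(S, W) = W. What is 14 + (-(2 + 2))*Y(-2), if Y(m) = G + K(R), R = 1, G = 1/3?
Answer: 14/3 ≈ 4.6667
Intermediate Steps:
G = ⅓ (G = 1*(⅓) = ⅓ ≈ 0.33333)
K(r) = 2*r (K(r) = r + r = 2*r)
Y(m) = 7/3 (Y(m) = ⅓ + 2*1 = ⅓ + 2 = 7/3)
14 + (-(2 + 2))*Y(-2) = 14 - (2 + 2)*(7/3) = 14 - 1*4*(7/3) = 14 - 4*7/3 = 14 - 28/3 = 14/3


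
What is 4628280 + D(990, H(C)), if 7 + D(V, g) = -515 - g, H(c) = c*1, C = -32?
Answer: 4627790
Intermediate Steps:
H(c) = c
D(V, g) = -522 - g (D(V, g) = -7 + (-515 - g) = -522 - g)
4628280 + D(990, H(C)) = 4628280 + (-522 - 1*(-32)) = 4628280 + (-522 + 32) = 4628280 - 490 = 4627790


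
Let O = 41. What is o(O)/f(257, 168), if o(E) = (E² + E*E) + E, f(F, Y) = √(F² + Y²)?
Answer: 3403*√94273/94273 ≈ 11.083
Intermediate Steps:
o(E) = E + 2*E² (o(E) = (E² + E²) + E = 2*E² + E = E + 2*E²)
o(O)/f(257, 168) = (41*(1 + 2*41))/(√(257² + 168²)) = (41*(1 + 82))/(√(66049 + 28224)) = (41*83)/(√94273) = 3403*(√94273/94273) = 3403*√94273/94273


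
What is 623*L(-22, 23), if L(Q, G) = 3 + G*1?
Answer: 16198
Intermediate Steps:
L(Q, G) = 3 + G
623*L(-22, 23) = 623*(3 + 23) = 623*26 = 16198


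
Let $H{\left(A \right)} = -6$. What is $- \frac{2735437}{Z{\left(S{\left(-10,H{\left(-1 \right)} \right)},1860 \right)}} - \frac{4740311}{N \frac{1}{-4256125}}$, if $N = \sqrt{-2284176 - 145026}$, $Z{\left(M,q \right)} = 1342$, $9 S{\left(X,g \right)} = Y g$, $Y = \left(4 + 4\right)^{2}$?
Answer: $- \frac{2735437}{1342} - \frac{20175356154875 i \sqrt{2429202}}{2429202} \approx -2038.3 - 1.2945 \cdot 10^{10} i$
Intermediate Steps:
$Y = 64$ ($Y = 8^{2} = 64$)
$S{\left(X,g \right)} = \frac{64 g}{9}$
$N = i \sqrt{2429202}$ ($N = \sqrt{-2429202} = i \sqrt{2429202} \approx 1558.6 i$)
$- \frac{2735437}{Z{\left(S{\left(-10,H{\left(-1 \right)} \right)},1860 \right)}} - \frac{4740311}{N \frac{1}{-4256125}} = - \frac{2735437}{1342} - \frac{4740311}{i \sqrt{2429202} \frac{1}{-4256125}} = \left(-2735437\right) \frac{1}{1342} - \frac{4740311}{i \sqrt{2429202} \left(- \frac{1}{4256125}\right)} = - \frac{2735437}{1342} - \frac{4740311}{\left(- \frac{1}{4256125}\right) i \sqrt{2429202}} = - \frac{2735437}{1342} - 4740311 \frac{4256125 i \sqrt{2429202}}{2429202} = - \frac{2735437}{1342} - \frac{20175356154875 i \sqrt{2429202}}{2429202}$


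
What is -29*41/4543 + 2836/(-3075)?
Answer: -16540123/13969725 ≈ -1.1840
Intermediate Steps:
-29*41/4543 + 2836/(-3075) = -1189*1/4543 + 2836*(-1/3075) = -1189/4543 - 2836/3075 = -16540123/13969725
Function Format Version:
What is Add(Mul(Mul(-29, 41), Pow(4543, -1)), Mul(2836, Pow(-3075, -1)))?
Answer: Rational(-16540123, 13969725) ≈ -1.1840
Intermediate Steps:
Add(Mul(Mul(-29, 41), Pow(4543, -1)), Mul(2836, Pow(-3075, -1))) = Add(Mul(-1189, Rational(1, 4543)), Mul(2836, Rational(-1, 3075))) = Add(Rational(-1189, 4543), Rational(-2836, 3075)) = Rational(-16540123, 13969725)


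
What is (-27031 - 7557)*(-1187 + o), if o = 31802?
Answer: -1058911620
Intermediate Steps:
(-27031 - 7557)*(-1187 + o) = (-27031 - 7557)*(-1187 + 31802) = -34588*30615 = -1058911620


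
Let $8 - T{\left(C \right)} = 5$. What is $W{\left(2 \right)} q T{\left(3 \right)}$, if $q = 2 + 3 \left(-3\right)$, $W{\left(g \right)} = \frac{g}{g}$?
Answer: $-21$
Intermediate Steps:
$T{\left(C \right)} = 3$ ($T{\left(C \right)} = 8 - 5 = 3$)
$W{\left(g \right)} = 1$
$q = -7$ ($q = 2 - 9 = -7$)
$W{\left(2 \right)} q T{\left(3 \right)} = 1 \left(-7\right) 3 = \left(-7\right) 3 = -21$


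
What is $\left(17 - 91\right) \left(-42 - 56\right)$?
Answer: $7252$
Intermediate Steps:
$\left(17 - 91\right) \left(-42 - 56\right) = - 74 \left(-42 - 56\right) = \left(-74\right) \left(-98\right) = 7252$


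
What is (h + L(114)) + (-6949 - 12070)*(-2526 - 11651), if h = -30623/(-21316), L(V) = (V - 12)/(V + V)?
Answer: 109202186307475/405004 ≈ 2.6963e+8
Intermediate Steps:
L(V) = (-12 + V)/(2*V) (L(V) = (-12 + V)/((2*V)) = (-12 + V)*(1/(2*V)) = (-12 + V)/(2*V))
h = 30623/21316 (h = -30623*(-1/21316) = 30623/21316 ≈ 1.4366)
(h + L(114)) + (-6949 - 12070)*(-2526 - 11651) = (30623/21316 + (½)*(-12 + 114)/114) + (-6949 - 12070)*(-2526 - 11651) = (30623/21316 + (½)*(1/114)*102) - 19019*(-14177) = (30623/21316 + 17/38) + 269632363 = 763023/405004 + 269632363 = 109202186307475/405004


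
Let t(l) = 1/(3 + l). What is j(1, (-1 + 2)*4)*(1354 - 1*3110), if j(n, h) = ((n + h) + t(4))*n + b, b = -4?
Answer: -14048/7 ≈ -2006.9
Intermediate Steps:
j(n, h) = -4 + n*(⅐ + h + n) (j(n, h) = ((n + h) + 1/(3 + 4))*n - 4 = ((h + n) + 1/7)*n - 4 = ((h + n) + ⅐)*n - 4 = (⅐ + h + n)*n - 4 = n*(⅐ + h + n) - 4 = -4 + n*(⅐ + h + n))
j(1, (-1 + 2)*4)*(1354 - 1*3110) = (-4 + 1² + (⅐)*1 + ((-1 + 2)*4)*1)*(1354 - 1*3110) = (-4 + 1 + ⅐ + (1*4)*1)*(1354 - 3110) = (-4 + 1 + ⅐ + 4*1)*(-1756) = (-4 + 1 + ⅐ + 4)*(-1756) = (8/7)*(-1756) = -14048/7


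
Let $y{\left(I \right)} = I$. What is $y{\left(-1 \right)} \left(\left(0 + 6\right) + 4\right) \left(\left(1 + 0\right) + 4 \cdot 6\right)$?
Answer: $-250$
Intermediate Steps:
$y{\left(-1 \right)} \left(\left(0 + 6\right) + 4\right) \left(\left(1 + 0\right) + 4 \cdot 6\right) = - (\left(0 + 6\right) + 4) \left(\left(1 + 0\right) + 4 \cdot 6\right) = - (6 + 4) \left(1 + 24\right) = \left(-1\right) 10 \cdot 25 = \left(-10\right) 25 = -250$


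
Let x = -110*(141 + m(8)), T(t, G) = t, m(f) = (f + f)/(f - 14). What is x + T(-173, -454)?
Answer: -46169/3 ≈ -15390.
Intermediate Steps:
m(f) = 2*f/(-14 + f) (m(f) = (2*f)/(-14 + f) = 2*f/(-14 + f))
x = -45650/3 (x = -110*(141 + 2*8/(-14 + 8)) = -110*(141 + 2*8/(-6)) = -110*(141 + 2*8*(-1/6)) = -110*(141 - 8/3) = -110*415/3 = -45650/3 ≈ -15217.)
x + T(-173, -454) = -45650/3 - 173 = -46169/3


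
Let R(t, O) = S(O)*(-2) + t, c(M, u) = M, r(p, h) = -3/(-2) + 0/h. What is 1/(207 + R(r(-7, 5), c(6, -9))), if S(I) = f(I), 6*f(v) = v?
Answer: 2/413 ≈ 0.0048426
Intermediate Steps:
f(v) = v/6
S(I) = I/6
r(p, h) = 3/2 (r(p, h) = -3*(-1/2) + 0 = 3/2 + 0 = 3/2)
R(t, O) = t - O/3 (R(t, O) = (O/6)*(-2) + t = -O/3 + t = t - O/3)
1/(207 + R(r(-7, 5), c(6, -9))) = 1/(207 + (3/2 - 1/3*6)) = 1/(207 + (3/2 - 2)) = 1/(207 - 1/2) = 1/(413/2) = 2/413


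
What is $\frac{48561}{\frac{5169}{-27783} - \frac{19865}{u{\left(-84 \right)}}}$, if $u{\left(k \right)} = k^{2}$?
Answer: $- \frac{7195574736}{444733} \approx -16180.0$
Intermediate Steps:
$\frac{48561}{\frac{5169}{-27783} - \frac{19865}{u{\left(-84 \right)}}} = \frac{48561}{\frac{5169}{-27783} - \frac{19865}{\left(-84\right)^{2}}} = \frac{48561}{5169 \left(- \frac{1}{27783}\right) - \frac{19865}{7056}} = \frac{48561}{- \frac{1723}{9261} - \frac{19865}{7056}} = \frac{48561}{- \frac{444733}{148176}} = 48561 \left(- \frac{148176}{444733}\right) = - \frac{7195574736}{444733}$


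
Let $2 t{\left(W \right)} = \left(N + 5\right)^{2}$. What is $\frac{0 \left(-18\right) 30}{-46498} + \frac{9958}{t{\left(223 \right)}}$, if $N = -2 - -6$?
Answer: $\frac{19916}{81} \approx 245.88$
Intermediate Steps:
$N = 4$ ($N = -2 + 6 = 4$)
$t{\left(W \right)} = \frac{81}{2}$ ($t{\left(W \right)} = \frac{\left(4 + 5\right)^{2}}{2} = \frac{9^{2}}{2} = \frac{1}{2} \cdot 81 = \frac{81}{2}$)
$\frac{0 \left(-18\right) 30}{-46498} + \frac{9958}{t{\left(223 \right)}} = \frac{0 \left(-18\right) 30}{-46498} + \frac{9958}{\frac{81}{2}} = 0 \cdot 30 \left(- \frac{1}{46498}\right) + 9958 \cdot \frac{2}{81} = 0 \left(- \frac{1}{46498}\right) + \frac{19916}{81} = 0 + \frac{19916}{81} = \frac{19916}{81}$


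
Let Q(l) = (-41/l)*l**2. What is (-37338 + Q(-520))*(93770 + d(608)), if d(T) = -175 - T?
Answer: -1489465766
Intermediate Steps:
Q(l) = -41*l
(-37338 + Q(-520))*(93770 + d(608)) = (-37338 - 41*(-520))*(93770 + (-175 - 1*608)) = (-37338 + 21320)*(93770 + (-175 - 608)) = -16018*(93770 - 783) = -16018*92987 = -1489465766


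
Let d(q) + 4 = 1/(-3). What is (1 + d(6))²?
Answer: 100/9 ≈ 11.111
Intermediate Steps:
d(q) = -13/3 (d(q) = -4 + 1/(-3) = -4 - ⅓ = -13/3)
(1 + d(6))² = (1 - 13/3)² = (-10/3)² = 100/9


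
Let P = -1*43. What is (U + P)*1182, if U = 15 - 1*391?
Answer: -495258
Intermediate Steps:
P = -43
U = -376 (U = 15 - 391 = -376)
(U + P)*1182 = (-376 - 43)*1182 = -419*1182 = -495258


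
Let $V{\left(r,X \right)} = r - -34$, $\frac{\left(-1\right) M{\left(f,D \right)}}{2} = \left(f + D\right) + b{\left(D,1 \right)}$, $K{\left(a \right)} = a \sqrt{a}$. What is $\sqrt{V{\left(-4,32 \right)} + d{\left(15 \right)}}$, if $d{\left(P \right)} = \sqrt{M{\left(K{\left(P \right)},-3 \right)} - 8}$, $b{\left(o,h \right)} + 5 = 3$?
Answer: $\sqrt{30 + \sqrt{2} \sqrt{1 - 15 \sqrt{15}}} \approx 5.5609 + 0.96082 i$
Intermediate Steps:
$b{\left(o,h \right)} = -2$ ($b{\left(o,h \right)} = -5 + 3 = -2$)
$K{\left(a \right)} = a^{\frac{3}{2}}$
$M{\left(f,D \right)} = 4 - 2 D - 2 f$ ($M{\left(f,D \right)} = - 2 \left(\left(f + D\right) - 2\right) = - 2 \left(\left(D + f\right) - 2\right) = - 2 \left(-2 + D + f\right) = 4 - 2 D - 2 f$)
$d{\left(P \right)} = \sqrt{2 - 2 P^{\frac{3}{2}}}$ ($d{\left(P \right)} = \sqrt{\left(4 - -6 - 2 P^{\frac{3}{2}}\right) - 8} = \sqrt{\left(4 + 6 - 2 P^{\frac{3}{2}}\right) - 8} = \sqrt{\left(10 - 2 P^{\frac{3}{2}}\right) - 8} = \sqrt{2 - 2 P^{\frac{3}{2}}}$)
$V{\left(r,X \right)} = 34 + r$ ($V{\left(r,X \right)} = r + 34 = 34 + r$)
$\sqrt{V{\left(-4,32 \right)} + d{\left(15 \right)}} = \sqrt{\left(34 - 4\right) + \sqrt{2 - 2 \cdot 15^{\frac{3}{2}}}} = \sqrt{30 + \sqrt{2 - 2 \cdot 15 \sqrt{15}}} = \sqrt{30 + \sqrt{2 - 30 \sqrt{15}}}$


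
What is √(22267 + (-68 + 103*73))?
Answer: 3*√3302 ≈ 172.39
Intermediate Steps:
√(22267 + (-68 + 103*73)) = √(22267 + (-68 + 7519)) = √(22267 + 7451) = √29718 = 3*√3302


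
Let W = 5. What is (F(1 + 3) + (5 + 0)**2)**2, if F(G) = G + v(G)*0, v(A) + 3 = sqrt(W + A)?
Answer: 841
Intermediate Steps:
v(A) = -3 + sqrt(5 + A)
F(G) = G (F(G) = G + (-3 + sqrt(5 + G))*0 = G + 0 = G)
(F(1 + 3) + (5 + 0)**2)**2 = ((1 + 3) + (5 + 0)**2)**2 = (4 + 5**2)**2 = (4 + 25)**2 = 29**2 = 841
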